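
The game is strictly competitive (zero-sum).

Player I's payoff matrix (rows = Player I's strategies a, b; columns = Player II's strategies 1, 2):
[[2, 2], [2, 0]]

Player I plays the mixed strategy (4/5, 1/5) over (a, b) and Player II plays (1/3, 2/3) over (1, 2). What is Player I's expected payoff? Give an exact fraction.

Against (1/3, 2/3), each row's expected payoff is a: 2; b: 2/3.
Taking the (4/5, 1/5)-weighted average: (4/5)·(2) + (1/5)·(2/3) = 26/15.

26/15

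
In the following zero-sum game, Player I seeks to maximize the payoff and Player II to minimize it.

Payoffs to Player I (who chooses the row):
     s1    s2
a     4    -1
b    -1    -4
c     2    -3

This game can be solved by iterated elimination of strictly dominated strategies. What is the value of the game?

Column s1 is strictly dominated by s2 for Player II (-1<4, -4<-1, -3<2); eliminate s1.
Row c is strictly dominated by row a (-1>-3); eliminate c.
Row b is strictly dominated by row a (-1>-4); eliminate b.
Only (a, s2) remains, with payoff -1.

-1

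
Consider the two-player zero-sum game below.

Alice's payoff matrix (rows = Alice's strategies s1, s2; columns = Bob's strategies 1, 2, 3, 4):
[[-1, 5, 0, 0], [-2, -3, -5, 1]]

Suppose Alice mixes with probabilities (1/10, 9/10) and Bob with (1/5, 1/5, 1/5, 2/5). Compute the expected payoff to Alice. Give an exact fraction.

Against (1/5, 1/5, 1/5, 2/5), each row's expected payoff is s1: 4/5; s2: -8/5.
Taking the (1/10, 9/10)-weighted average: (1/10)·(4/5) + (9/10)·(-8/5) = -34/25.

-34/25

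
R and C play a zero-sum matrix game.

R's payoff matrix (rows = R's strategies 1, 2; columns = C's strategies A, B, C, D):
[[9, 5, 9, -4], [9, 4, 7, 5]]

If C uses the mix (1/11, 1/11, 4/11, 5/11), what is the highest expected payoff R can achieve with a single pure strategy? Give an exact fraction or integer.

1: (9)·(1/11) + (5)·(1/11) + (9)·(4/11) + (-4)·(5/11) = 30/11.
2: (9)·(1/11) + (4)·(1/11) + (7)·(4/11) + (5)·(5/11) = 6.
The best pure response is 2 with expected payoff 6.

6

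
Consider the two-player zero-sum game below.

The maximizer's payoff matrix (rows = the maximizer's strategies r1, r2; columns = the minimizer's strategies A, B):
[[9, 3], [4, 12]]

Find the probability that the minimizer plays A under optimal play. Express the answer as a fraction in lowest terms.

9/14

Row minima are 3 and 4, so the maximizer's maximin is 4; column maxima are 9 and 12, so the minimizer's minimax is 9. These differ, so the equilibrium is in mixed strategies.
Let the minimizer play A with probability q. The maximizer is indifferent when 9q + 3(1−q) = 4q + 12(1−q), giving q = 9/14.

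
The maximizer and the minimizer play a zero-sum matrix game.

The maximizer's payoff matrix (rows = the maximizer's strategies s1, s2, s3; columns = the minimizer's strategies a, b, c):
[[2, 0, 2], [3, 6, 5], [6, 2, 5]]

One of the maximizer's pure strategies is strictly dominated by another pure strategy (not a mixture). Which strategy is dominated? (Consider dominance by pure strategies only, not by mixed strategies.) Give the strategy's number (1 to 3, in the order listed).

Compare s1 with s2: 3 > 2, 6 > 0, 5 > 2.
So s2 strictly dominates s1 for the maximizer; s1 is strictly dominated.

1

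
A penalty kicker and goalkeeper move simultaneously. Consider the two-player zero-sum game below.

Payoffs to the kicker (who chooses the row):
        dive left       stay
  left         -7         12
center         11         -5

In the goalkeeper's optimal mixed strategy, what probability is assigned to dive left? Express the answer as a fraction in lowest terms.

17/35

Row minima are -7 and -5, so the kicker's maximin is -5; column maxima are 11 and 12, so the goalkeeper's minimax is 11. These differ, so the equilibrium is in mixed strategies.
Let the goalkeeper play dive left with probability q. The kicker is indifferent when −7q + 12(1−q) = 11q − 5(1−q), giving q = 17/35.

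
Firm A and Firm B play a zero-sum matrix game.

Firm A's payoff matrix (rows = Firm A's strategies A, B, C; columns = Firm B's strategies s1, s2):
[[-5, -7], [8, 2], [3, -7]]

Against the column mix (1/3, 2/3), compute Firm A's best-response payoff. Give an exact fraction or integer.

A: (-5)·(1/3) + (-7)·(2/3) = -19/3.
B: (8)·(1/3) + (2)·(2/3) = 4.
C: (3)·(1/3) + (-7)·(2/3) = -11/3.
The best pure response is B with expected payoff 4.

4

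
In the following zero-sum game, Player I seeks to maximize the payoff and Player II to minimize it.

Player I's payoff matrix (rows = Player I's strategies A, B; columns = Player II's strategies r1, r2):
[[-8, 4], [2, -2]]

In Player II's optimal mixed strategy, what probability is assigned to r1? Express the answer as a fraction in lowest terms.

3/8

Row minima are -8 and -2, so Player I's maximin is -2; column maxima are 2 and 4, so Player II's minimax is 2. These differ, so the equilibrium is in mixed strategies.
Let Player II play r1 with probability q. Player I is indifferent when −8q + 4(1−q) = 2q − 2(1−q), giving q = 3/8.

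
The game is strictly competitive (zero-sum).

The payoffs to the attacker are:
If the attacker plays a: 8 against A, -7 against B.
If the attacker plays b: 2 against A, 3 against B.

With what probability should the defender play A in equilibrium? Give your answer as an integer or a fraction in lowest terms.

5/8

Row minima are -7 and 2, so the attacker's maximin is 2; column maxima are 8 and 3, so the defender's minimax is 3. These differ, so the equilibrium is in mixed strategies.
Let the defender play A with probability q. The attacker is indifferent when 8q − 7(1−q) = 2q + 3(1−q), giving q = 5/8.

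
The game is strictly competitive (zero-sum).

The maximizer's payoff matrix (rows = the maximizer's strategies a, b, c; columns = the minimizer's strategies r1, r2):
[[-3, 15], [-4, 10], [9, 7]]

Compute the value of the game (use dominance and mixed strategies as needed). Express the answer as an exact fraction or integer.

Row b is strictly dominated by row a, so the maximizer never plays it.
The remaining 2×2 game on (a, c) × (r1, r2) has no saddle point. Let the maximizer play a with probability p; indifference gives −3p + 9(1−p) = 15p + 7(1−p), so p = 1/10.
Similarly the minimizer's optimal q on r1 is 2/5, and the value is -3·(2/5) + (15)·(3/5) = 39/5.

39/5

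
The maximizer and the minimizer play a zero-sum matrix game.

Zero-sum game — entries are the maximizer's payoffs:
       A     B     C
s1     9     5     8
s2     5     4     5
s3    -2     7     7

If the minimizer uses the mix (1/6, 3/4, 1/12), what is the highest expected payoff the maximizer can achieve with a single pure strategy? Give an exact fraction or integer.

71/12

s1: (9)·(1/6) + (5)·(3/4) + (8)·(1/12) = 71/12.
s2: (5)·(1/6) + (4)·(3/4) + (5)·(1/12) = 17/4.
s3: (-2)·(1/6) + (7)·(3/4) + (7)·(1/12) = 11/2.
The best pure response is s1 with expected payoff 71/12.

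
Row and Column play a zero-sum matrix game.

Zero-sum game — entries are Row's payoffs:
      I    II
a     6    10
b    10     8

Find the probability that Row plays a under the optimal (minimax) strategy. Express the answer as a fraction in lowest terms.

1/3

Row minima are 6 and 8, so Row's maximin is 8; column maxima are 10 and 10, so Column's minimax is 10. These differ, so the equilibrium is in mixed strategies.
Let Row play a with probability p. Column is indifferent when 6p + 10(1−p) = 10p + 8(1−p), giving p = 1/3.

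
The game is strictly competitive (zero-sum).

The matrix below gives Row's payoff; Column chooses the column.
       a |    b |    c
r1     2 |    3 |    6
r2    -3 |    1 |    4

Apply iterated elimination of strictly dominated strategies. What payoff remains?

Column c is strictly dominated by a for Column (2<6, -3<4); eliminate c.
Column b is strictly dominated by a for Column (2<3, -3<1); eliminate b.
Row r2 is strictly dominated by row r1 (2>-3); eliminate r2.
Only (r1, a) remains, with payoff 2.

2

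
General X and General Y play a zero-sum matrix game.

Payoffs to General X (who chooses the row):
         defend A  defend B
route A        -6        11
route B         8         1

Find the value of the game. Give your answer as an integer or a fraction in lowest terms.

47/12

Row minima are -6 and 1, so General X's maximin is 1; column maxima are 8 and 11, so General Y's minimax is 8. These differ, so the equilibrium is in mixed strategies.
Let General X play route A with probability p. General Y is indifferent when −6p + 8(1−p) = 11p + (1−p), giving p = 7/24.
Let General Y play defend A with probability q. General X is indifferent when −6q + 11(1−q) = 8q + (1−q), giving q = 5/12.
The value is -6·(5/12) + (11)·(7/12) = 47/12.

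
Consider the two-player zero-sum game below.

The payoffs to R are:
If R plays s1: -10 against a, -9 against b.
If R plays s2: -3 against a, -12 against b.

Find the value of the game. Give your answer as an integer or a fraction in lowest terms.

Row minima are -10 and -12, so R's maximin is -10; column maxima are -3 and -9, so C's minimax is -9. These differ, so the equilibrium is in mixed strategies.
Let R play s1 with probability p. C is indifferent when −10p − 3(1−p) = −9p − 12(1−p), giving p = 9/10.
Let C play a with probability q. R is indifferent when −10q − 9(1−q) = −3q − 12(1−q), giving q = 3/10.
The value is -10·(3/10) + (-9)·(7/10) = -93/10.

-93/10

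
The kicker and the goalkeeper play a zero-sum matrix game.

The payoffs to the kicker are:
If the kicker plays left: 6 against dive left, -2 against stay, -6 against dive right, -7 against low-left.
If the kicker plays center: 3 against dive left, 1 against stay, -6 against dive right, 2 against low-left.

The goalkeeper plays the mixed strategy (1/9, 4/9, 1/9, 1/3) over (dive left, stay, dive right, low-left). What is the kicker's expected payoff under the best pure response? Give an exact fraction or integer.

7/9

left: (6)·(1/9) + (-2)·(4/9) + (-6)·(1/9) + (-7)·(1/3) = -29/9.
center: (3)·(1/9) + (1)·(4/9) + (-6)·(1/9) + (2)·(1/3) = 7/9.
The best pure response is center with expected payoff 7/9.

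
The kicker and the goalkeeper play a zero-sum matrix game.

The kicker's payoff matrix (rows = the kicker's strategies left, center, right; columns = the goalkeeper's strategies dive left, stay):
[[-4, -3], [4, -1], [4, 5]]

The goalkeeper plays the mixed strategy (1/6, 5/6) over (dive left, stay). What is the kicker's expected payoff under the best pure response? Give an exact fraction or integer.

29/6

left: (-4)·(1/6) + (-3)·(5/6) = -19/6.
center: (4)·(1/6) + (-1)·(5/6) = -1/6.
right: (4)·(1/6) + (5)·(5/6) = 29/6.
The best pure response is right with expected payoff 29/6.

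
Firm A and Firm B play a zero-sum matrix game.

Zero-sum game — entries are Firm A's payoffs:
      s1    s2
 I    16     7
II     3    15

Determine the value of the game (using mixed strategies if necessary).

Row minima are 7 and 3, so Firm A's maximin is 7; column maxima are 16 and 15, so Firm B's minimax is 15. These differ, so the equilibrium is in mixed strategies.
Let Firm A play I with probability p. Firm B is indifferent when 16p + 3(1−p) = 7p + 15(1−p), giving p = 4/7.
Let Firm B play s1 with probability q. Firm A is indifferent when 16q + 7(1−q) = 3q + 15(1−q), giving q = 8/21.
The value is 16·(8/21) + (7)·(13/21) = 73/7.

73/7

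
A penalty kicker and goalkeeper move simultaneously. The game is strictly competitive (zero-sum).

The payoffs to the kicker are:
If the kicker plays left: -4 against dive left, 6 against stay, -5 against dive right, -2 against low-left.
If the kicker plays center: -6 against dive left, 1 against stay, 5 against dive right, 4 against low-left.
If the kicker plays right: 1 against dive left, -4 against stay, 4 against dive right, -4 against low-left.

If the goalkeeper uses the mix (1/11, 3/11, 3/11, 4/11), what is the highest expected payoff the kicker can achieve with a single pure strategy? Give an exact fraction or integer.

left: (-4)·(1/11) + (6)·(3/11) + (-5)·(3/11) + (-2)·(4/11) = -9/11.
center: (-6)·(1/11) + (1)·(3/11) + (5)·(3/11) + (4)·(4/11) = 28/11.
right: (1)·(1/11) + (-4)·(3/11) + (4)·(3/11) + (-4)·(4/11) = -15/11.
The best pure response is center with expected payoff 28/11.

28/11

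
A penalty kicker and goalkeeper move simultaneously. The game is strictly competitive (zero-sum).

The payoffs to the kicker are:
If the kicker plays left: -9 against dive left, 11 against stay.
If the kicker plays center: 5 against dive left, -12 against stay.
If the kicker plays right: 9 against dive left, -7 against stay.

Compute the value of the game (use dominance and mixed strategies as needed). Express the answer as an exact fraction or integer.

1

Row center is strictly dominated by row right, so the kicker never plays it.
The remaining 2×2 game on (left, right) × (dive left, stay) has no saddle point. Let the kicker play left with probability p; indifference gives −9p + 9(1−p) = 11p − 7(1−p), so p = 4/9.
Similarly the goalkeeper's optimal q on dive left is 1/2, and the value is -9·(1/2) + (11)·(1/2) = 1.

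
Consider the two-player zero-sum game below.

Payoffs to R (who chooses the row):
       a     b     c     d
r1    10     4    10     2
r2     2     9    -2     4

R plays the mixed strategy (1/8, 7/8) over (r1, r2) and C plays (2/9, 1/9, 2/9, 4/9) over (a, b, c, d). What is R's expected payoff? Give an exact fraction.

227/72

Against (2/9, 1/9, 2/9, 4/9), each row's expected payoff is r1: 52/9; r2: 25/9.
Taking the (1/8, 7/8)-weighted average: (1/8)·(52/9) + (7/8)·(25/9) = 227/72.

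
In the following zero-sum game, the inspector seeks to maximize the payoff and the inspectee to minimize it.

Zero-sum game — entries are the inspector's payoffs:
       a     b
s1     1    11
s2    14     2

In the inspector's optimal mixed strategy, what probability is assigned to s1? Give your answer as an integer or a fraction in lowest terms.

Row minima are 1 and 2, so the inspector's maximin is 2; column maxima are 14 and 11, so the inspectee's minimax is 11. These differ, so the equilibrium is in mixed strategies.
Let the inspector play s1 with probability p. The inspectee is indifferent when p + 14(1−p) = 11p + 2(1−p), giving p = 6/11.

6/11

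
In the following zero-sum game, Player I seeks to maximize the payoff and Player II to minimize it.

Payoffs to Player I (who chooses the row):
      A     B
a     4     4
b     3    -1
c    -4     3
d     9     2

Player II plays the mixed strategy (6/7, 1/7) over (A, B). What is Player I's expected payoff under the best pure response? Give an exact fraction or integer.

8

a: (4)·(6/7) + (4)·(1/7) = 4.
b: (3)·(6/7) + (-1)·(1/7) = 17/7.
c: (-4)·(6/7) + (3)·(1/7) = -3.
d: (9)·(6/7) + (2)·(1/7) = 8.
The best pure response is d with expected payoff 8.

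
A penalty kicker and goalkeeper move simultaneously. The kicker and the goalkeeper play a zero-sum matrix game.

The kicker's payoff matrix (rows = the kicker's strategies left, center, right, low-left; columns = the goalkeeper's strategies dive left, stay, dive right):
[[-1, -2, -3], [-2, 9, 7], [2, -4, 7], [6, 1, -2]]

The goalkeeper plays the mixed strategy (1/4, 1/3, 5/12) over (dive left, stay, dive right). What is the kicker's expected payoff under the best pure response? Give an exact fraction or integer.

65/12

left: (-1)·(1/4) + (-2)·(1/3) + (-3)·(5/12) = -13/6.
center: (-2)·(1/4) + (9)·(1/3) + (7)·(5/12) = 65/12.
right: (2)·(1/4) + (-4)·(1/3) + (7)·(5/12) = 25/12.
low-left: (6)·(1/4) + (1)·(1/3) + (-2)·(5/12) = 1.
The best pure response is center with expected payoff 65/12.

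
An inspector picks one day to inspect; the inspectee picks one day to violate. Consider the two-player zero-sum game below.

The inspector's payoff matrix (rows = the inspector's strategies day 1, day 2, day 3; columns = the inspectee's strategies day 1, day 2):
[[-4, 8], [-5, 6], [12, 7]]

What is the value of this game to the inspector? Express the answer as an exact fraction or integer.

Row day 2 is strictly dominated by row day 1, so the inspector never plays it.
The remaining 2×2 game on (day 1, day 3) × (day 1, day 2) has no saddle point. Let the inspector play day 1 with probability p; indifference gives −4p + 12(1−p) = 8p + 7(1−p), so p = 5/17.
Similarly the inspectee's optimal q on day 1 is 1/17, and the value is -4·(1/17) + (8)·(16/17) = 124/17.

124/17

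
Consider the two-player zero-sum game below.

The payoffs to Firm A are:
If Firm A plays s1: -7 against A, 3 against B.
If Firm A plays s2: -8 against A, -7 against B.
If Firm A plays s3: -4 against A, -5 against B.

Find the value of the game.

Row s2 is strictly dominated by row s3, so Firm A never plays it.
The remaining 2×2 game on (s1, s3) × (A, B) has no saddle point. Let Firm A play s1 with probability p; indifference gives −7p − 4(1−p) = 3p − 5(1−p), so p = 1/11.
Similarly Firm B's optimal q on A is 8/11, and the value is -7·(8/11) + (3)·(3/11) = -47/11.

-47/11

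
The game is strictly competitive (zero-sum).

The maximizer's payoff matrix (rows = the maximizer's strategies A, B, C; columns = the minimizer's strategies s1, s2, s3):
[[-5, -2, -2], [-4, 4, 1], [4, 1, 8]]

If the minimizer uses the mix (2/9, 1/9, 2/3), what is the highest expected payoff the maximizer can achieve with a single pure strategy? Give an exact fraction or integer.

19/3

A: (-5)·(2/9) + (-2)·(1/9) + (-2)·(2/3) = -8/3.
B: (-4)·(2/9) + (4)·(1/9) + (1)·(2/3) = 2/9.
C: (4)·(2/9) + (1)·(1/9) + (8)·(2/3) = 19/3.
The best pure response is C with expected payoff 19/3.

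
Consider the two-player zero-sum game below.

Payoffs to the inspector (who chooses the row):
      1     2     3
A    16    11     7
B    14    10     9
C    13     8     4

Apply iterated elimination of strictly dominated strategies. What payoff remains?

Column 1 is strictly dominated by 2 for the inspectee (11<16, 10<14, 8<13); eliminate 1.
Row C is strictly dominated by row A (11>8, 7>4); eliminate C.
Column 2 is strictly dominated by 3 for the inspectee (7<11, 9<10); eliminate 2.
Row A is strictly dominated by row B (9>7); eliminate A.
Only (B, 3) remains, with payoff 9.

9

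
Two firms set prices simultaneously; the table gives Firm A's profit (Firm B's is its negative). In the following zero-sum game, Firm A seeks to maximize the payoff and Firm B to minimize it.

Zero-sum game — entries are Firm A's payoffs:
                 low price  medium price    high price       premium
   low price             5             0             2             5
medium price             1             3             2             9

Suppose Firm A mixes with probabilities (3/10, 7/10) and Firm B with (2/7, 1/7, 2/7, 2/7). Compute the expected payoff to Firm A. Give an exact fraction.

261/70

Against (2/7, 1/7, 2/7, 2/7), each row's expected payoff is low price: 24/7; medium price: 27/7.
Taking the (3/10, 7/10)-weighted average: (3/10)·(24/7) + (7/10)·(27/7) = 261/70.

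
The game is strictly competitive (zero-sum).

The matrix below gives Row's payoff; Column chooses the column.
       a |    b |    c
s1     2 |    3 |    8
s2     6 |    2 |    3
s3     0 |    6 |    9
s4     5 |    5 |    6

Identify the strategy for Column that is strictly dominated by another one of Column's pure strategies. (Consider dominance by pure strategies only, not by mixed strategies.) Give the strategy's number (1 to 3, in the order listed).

3

Column prefers columns that give Row less. Compare c with b: 3 < 8, 2 < 3, 6 < 9, 5 < 6.
So b strictly dominates c for Column; c is strictly dominated.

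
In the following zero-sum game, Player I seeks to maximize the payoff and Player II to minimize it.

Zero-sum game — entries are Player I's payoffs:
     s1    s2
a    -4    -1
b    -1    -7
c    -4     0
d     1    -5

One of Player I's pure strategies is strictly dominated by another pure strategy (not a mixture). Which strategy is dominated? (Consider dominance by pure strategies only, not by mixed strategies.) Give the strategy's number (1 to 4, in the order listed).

Compare b with d: 1 > -1, -5 > -7.
So d strictly dominates b for Player I; b is strictly dominated.

2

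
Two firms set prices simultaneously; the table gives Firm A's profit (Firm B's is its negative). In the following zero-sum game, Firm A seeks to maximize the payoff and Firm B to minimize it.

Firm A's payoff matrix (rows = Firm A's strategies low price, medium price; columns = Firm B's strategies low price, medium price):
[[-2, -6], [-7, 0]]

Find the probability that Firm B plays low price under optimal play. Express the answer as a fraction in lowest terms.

Row minima are -6 and -7, so Firm A's maximin is -6; column maxima are -2 and 0, so Firm B's minimax is -2. These differ, so the equilibrium is in mixed strategies.
Let Firm B play low price with probability q. Firm A is indifferent when −2q − 6(1−q) = −7q, giving q = 6/11.

6/11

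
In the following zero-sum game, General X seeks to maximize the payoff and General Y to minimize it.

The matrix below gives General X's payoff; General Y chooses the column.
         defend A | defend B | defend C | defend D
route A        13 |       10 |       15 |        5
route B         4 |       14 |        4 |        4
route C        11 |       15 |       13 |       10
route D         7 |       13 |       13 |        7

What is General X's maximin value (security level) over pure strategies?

The worst-case payoff for each row is route A: 5, route B: 4, route C: 10, route D: 7.
The best of these is 10.

10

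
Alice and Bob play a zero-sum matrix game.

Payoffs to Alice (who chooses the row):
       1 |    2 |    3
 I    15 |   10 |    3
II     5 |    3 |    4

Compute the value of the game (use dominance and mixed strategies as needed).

Column 1 is strictly dominated by 2 for Bob (it gives Alice more in every row).
The remaining 2×2 game on (I, II) × (2, 3) has no saddle point. Let Alice play I with probability p; indifference gives 10p + 3(1−p) = 3p + 4(1−p), so p = 1/8.
Similarly Bob's optimal q on 2 is 1/8, and the value is 10·(1/8) + (3)·(7/8) = 31/8.

31/8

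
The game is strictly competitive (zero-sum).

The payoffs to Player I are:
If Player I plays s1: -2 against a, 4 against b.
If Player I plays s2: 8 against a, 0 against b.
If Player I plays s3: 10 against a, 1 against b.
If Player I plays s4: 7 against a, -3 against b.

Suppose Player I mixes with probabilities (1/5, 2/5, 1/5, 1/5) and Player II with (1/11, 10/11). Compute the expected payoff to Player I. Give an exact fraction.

Against (1/11, 10/11), each row's expected payoff is s1: 38/11; s2: 8/11; s3: 20/11; s4: -23/11.
Taking the (1/5, 2/5, 1/5, 1/5)-weighted average: (1/5)·(38/11) + (2/5)·(8/11) + (1/5)·(20/11) + (1/5)·(-23/11) = 51/55.

51/55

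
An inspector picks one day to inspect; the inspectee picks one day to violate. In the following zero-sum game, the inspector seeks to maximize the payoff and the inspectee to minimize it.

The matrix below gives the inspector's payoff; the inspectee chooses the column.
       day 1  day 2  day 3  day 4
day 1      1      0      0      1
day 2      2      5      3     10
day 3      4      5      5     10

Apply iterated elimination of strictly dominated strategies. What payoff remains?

4

Row day 1 is strictly dominated by row day 2 (2>1, 5>0, 3>0, 10>1); eliminate day 1.
Column day 4 is strictly dominated by day 1 for the inspectee (2<10, 4<10); eliminate day 4.
Column day 3 is strictly dominated by day 1 for the inspectee (2<3, 4<5); eliminate day 3.
Column day 2 is strictly dominated by day 1 for the inspectee (2<5, 4<5); eliminate day 2.
Row day 2 is strictly dominated by row day 3 (4>2); eliminate day 2.
Only (day 3, day 1) remains, with payoff 4.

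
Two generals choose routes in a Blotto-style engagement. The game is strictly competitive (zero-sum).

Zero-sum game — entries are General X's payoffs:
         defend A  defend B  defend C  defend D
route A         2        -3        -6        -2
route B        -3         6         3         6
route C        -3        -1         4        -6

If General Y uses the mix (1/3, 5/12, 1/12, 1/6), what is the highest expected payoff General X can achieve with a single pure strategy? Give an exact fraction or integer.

route A: (2)·(1/3) + (-3)·(5/12) + (-6)·(1/12) + (-2)·(1/6) = -17/12.
route B: (-3)·(1/3) + (6)·(5/12) + (3)·(1/12) + (6)·(1/6) = 11/4.
route C: (-3)·(1/3) + (-1)·(5/12) + (4)·(1/12) + (-6)·(1/6) = -25/12.
The best pure response is route B with expected payoff 11/4.

11/4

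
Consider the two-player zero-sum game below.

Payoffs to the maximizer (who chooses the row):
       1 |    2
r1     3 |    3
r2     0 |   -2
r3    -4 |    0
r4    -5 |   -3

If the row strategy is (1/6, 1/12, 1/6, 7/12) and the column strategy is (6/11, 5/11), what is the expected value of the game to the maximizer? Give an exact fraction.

-307/132

Against (6/11, 5/11), each row's expected payoff is r1: 3; r2: -10/11; r3: -24/11; r4: -45/11.
Taking the (1/6, 1/12, 1/6, 7/12)-weighted average: (1/6)·(3) + (1/12)·(-10/11) + (1/6)·(-24/11) + (7/12)·(-45/11) = -307/132.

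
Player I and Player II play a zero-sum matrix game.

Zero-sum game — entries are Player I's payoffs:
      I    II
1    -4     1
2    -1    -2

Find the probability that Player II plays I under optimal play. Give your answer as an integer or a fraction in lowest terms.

Row minima are -4 and -2, so Player I's maximin is -2; column maxima are -1 and 1, so Player II's minimax is -1. These differ, so the equilibrium is in mixed strategies.
Let Player II play I with probability q. Player I is indifferent when −4q + (1−q) = −q − 2(1−q), giving q = 1/2.

1/2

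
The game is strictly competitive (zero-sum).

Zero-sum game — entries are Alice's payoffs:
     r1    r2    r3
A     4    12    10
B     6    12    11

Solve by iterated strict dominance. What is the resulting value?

6

Column r3 is strictly dominated by r1 for Bob (4<10, 6<11); eliminate r3.
Column r2 is strictly dominated by r1 for Bob (4<12, 6<12); eliminate r2.
Row A is strictly dominated by row B (6>4); eliminate A.
Only (B, r1) remains, with payoff 6.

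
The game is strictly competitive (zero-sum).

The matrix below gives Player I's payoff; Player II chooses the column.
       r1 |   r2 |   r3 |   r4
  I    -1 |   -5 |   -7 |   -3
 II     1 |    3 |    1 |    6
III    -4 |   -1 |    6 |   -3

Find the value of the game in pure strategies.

Row minima: -7, 1, -4 → Player I's maximin is 1.
Column maxima: 1, 3, 6, 6 → Player II's minimax is 1.
They coincide at (II, r1), so the value is 1.

1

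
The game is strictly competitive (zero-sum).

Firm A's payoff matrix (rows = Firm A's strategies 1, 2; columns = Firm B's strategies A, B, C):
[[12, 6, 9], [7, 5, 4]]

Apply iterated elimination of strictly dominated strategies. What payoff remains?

Row 2 is strictly dominated by row 1 (12>7, 6>5, 9>4); eliminate 2.
Column C is strictly dominated by B for Firm B (6<9); eliminate C.
Column A is strictly dominated by B for Firm B (6<12); eliminate A.
Only (1, B) remains, with payoff 6.

6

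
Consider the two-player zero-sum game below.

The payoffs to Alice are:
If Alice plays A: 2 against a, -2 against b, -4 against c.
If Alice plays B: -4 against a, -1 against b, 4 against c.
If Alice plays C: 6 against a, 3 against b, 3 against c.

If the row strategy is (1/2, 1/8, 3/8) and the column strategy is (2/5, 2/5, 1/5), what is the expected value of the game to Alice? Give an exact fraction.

Against (2/5, 2/5, 1/5), each row's expected payoff is A: -4/5; B: -6/5; C: 21/5.
Taking the (1/2, 1/8, 3/8)-weighted average: (1/2)·(-4/5) + (1/8)·(-6/5) + (3/8)·(21/5) = 41/40.

41/40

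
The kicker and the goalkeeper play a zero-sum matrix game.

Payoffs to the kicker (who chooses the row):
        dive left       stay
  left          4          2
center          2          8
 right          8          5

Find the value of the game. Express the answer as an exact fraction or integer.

6

Row left is strictly dominated by row right, so the kicker never plays it.
The remaining 2×2 game on (center, right) × (dive left, stay) has no saddle point. Let the kicker play center with probability p; indifference gives 2p + 8(1−p) = 8p + 5(1−p), so p = 1/3.
Similarly the goalkeeper's optimal q on dive left is 1/3, and the value is 2·(1/3) + (8)·(2/3) = 6.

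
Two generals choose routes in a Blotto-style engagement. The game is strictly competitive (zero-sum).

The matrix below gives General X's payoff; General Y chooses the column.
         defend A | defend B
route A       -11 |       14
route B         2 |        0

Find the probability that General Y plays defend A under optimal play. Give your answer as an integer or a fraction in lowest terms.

Row minima are -11 and 0, so General X's maximin is 0; column maxima are 2 and 14, so General Y's minimax is 2. These differ, so the equilibrium is in mixed strategies.
Let General Y play defend A with probability q. General X is indifferent when −11q + 14(1−q) = 2q, giving q = 14/27.

14/27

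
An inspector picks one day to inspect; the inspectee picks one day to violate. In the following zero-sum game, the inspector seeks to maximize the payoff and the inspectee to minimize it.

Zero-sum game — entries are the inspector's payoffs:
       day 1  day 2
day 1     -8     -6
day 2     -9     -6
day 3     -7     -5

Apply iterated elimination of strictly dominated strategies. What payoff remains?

Column day 2 is strictly dominated by day 1 for the inspectee (-8<-6, -9<-6, -7<-5); eliminate day 2.
Row day 1 is strictly dominated by row day 3 (-7>-8); eliminate day 1.
Row day 2 is strictly dominated by row day 3 (-7>-9); eliminate day 2.
Only (day 3, day 1) remains, with payoff -7.

-7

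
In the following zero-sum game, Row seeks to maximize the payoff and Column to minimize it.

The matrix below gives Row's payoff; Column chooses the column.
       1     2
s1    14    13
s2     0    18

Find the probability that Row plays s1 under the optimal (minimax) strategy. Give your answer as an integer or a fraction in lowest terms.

18/19

Row minima are 13 and 0, so Row's maximin is 13; column maxima are 14 and 18, so Column's minimax is 14. These differ, so the equilibrium is in mixed strategies.
Let Row play s1 with probability p. Column is indifferent when 14p = 13p + 18(1−p), giving p = 18/19.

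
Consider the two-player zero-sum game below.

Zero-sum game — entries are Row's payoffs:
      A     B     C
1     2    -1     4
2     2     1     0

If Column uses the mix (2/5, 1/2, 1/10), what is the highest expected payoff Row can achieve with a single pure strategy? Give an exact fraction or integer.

1: (2)·(2/5) + (-1)·(1/2) + (4)·(1/10) = 7/10.
2: (2)·(2/5) + (1)·(1/2) + (0)·(1/10) = 13/10.
The best pure response is 2 with expected payoff 13/10.

13/10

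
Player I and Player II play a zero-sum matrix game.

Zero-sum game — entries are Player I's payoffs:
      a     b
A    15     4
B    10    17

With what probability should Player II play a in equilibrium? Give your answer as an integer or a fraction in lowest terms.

13/18

Row minima are 4 and 10, so Player I's maximin is 10; column maxima are 15 and 17, so Player II's minimax is 15. These differ, so the equilibrium is in mixed strategies.
Let Player II play a with probability q. Player I is indifferent when 15q + 4(1−q) = 10q + 17(1−q), giving q = 13/18.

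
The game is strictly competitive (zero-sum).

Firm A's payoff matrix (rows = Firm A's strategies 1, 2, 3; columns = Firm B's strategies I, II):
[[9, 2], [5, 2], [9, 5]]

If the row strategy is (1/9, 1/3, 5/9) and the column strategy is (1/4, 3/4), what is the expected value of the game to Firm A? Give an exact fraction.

Against (1/4, 3/4), each row's expected payoff is 1: 15/4; 2: 11/4; 3: 6.
Taking the (1/9, 1/3, 5/9)-weighted average: (1/9)·(15/4) + (1/3)·(11/4) + (5/9)·(6) = 14/3.

14/3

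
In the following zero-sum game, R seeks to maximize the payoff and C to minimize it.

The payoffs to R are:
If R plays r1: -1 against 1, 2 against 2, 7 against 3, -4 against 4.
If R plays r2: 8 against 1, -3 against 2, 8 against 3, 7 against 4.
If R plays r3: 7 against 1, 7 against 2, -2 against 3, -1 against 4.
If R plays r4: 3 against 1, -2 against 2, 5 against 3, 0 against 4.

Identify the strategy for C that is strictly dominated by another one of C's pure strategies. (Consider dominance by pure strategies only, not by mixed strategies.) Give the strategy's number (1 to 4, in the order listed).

C prefers columns that give R less. Compare 1 with 4: -4 < -1, 7 < 8, -1 < 7, 0 < 3.
So 4 strictly dominates 1 for C; 1 is strictly dominated.

1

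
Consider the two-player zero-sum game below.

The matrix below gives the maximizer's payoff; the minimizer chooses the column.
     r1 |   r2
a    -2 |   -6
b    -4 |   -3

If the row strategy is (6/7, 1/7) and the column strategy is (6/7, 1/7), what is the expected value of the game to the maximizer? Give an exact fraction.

Against (6/7, 1/7), each row's expected payoff is a: -18/7; b: -27/7.
Taking the (6/7, 1/7)-weighted average: (6/7)·(-18/7) + (1/7)·(-27/7) = -135/49.

-135/49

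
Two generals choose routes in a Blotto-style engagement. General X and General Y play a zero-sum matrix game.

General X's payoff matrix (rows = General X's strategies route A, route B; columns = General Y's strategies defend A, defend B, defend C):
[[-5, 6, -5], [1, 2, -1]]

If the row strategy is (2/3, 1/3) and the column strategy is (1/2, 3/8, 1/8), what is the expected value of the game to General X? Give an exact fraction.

Against (1/2, 3/8, 1/8), each row's expected payoff is route A: -7/8; route B: 9/8.
Taking the (2/3, 1/3)-weighted average: (2/3)·(-7/8) + (1/3)·(9/8) = -5/24.

-5/24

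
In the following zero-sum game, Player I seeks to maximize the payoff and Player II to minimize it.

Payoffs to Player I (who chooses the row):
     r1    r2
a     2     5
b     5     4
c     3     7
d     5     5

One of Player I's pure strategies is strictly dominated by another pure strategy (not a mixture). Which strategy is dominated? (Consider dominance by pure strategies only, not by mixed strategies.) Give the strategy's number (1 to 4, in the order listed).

Compare a with c: 3 > 2, 7 > 5.
So c strictly dominates a for Player I; a is strictly dominated.

1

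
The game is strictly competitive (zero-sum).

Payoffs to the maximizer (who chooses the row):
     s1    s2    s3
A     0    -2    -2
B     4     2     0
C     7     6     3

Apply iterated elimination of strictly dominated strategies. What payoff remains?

Row B is strictly dominated by row C (7>4, 6>2, 3>0); eliminate B.
Column s1 is strictly dominated by s2 for the minimizer (-2<0, 6<7); eliminate s1.
Row A is strictly dominated by row C (6>-2, 3>-2); eliminate A.
Column s2 is strictly dominated by s3 for the minimizer (3<6); eliminate s2.
Only (C, s3) remains, with payoff 3.

3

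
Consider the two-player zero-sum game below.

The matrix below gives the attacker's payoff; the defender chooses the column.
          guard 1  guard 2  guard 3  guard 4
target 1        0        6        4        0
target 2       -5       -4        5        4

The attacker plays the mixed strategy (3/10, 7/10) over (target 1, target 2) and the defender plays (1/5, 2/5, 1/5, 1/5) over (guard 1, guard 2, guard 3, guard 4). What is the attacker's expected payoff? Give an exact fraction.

2/5

Against (1/5, 2/5, 1/5, 1/5), each row's expected payoff is target 1: 16/5; target 2: -4/5.
Taking the (3/10, 7/10)-weighted average: (3/10)·(16/5) + (7/10)·(-4/5) = 2/5.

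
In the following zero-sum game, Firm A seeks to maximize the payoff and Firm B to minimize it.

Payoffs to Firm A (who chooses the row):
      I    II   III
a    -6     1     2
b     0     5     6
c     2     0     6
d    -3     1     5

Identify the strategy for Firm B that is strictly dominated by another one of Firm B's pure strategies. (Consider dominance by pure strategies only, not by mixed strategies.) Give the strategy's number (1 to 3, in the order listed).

3

Firm B prefers columns that give Firm A less. Compare III with I: -6 < 2, 0 < 6, 2 < 6, -3 < 5.
So I strictly dominates III for Firm B; III is strictly dominated.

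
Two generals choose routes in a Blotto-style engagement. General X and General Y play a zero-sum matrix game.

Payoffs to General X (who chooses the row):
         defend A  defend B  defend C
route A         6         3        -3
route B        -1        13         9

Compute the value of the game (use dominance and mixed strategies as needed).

51/19

Column defend B is strictly dominated by defend C for General Y (it gives General X more in every row).
The remaining 2×2 game on (route A, route B) × (defend A, defend C) has no saddle point. Let General X play route A with probability p; indifference gives 6p − (1−p) = −3p + 9(1−p), so p = 10/19.
Similarly General Y's optimal q on defend A is 12/19, and the value is 6·(12/19) + (-3)·(7/19) = 51/19.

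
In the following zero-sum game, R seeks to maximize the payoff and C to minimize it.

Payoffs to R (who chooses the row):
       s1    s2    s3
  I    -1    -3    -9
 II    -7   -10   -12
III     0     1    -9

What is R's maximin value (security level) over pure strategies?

The worst-case payoff for each row is I: -9, II: -12, III: -9.
The best of these is -9.

-9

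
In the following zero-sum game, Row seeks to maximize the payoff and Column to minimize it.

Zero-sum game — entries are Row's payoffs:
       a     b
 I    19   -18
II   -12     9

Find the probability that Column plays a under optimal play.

Row minima are -18 and -12, so Row's maximin is -12; column maxima are 19 and 9, so Column's minimax is 9. These differ, so the equilibrium is in mixed strategies.
Let Column play a with probability q. Row is indifferent when 19q − 18(1−q) = −12q + 9(1−q), giving q = 27/58.

27/58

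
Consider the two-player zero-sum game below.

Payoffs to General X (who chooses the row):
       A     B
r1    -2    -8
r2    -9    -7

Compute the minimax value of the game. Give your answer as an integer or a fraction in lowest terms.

Row minima are -8 and -9, so General X's maximin is -8; column maxima are -2 and -7, so General Y's minimax is -7. These differ, so the equilibrium is in mixed strategies.
Let General X play r1 with probability p. General Y is indifferent when −2p − 9(1−p) = −8p − 7(1−p), giving p = 1/4.
Let General Y play A with probability q. General X is indifferent when −2q − 8(1−q) = −9q − 7(1−q), giving q = 1/8.
The value is -2·(1/8) + (-8)·(7/8) = -29/4.

-29/4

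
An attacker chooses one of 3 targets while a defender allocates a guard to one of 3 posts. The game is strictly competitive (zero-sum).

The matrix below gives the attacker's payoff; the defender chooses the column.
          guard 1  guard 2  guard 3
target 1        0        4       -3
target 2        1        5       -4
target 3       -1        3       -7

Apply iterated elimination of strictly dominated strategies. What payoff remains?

Row target 3 is strictly dominated by row target 1 (0>-1, 4>3, -3>-7); eliminate target 3.
Column guard 1 is strictly dominated by guard 3 for the defender (-3<0, -4<1); eliminate guard 1.
Column guard 2 is strictly dominated by guard 3 for the defender (-3<4, -4<5); eliminate guard 2.
Row target 2 is strictly dominated by row target 1 (-3>-4); eliminate target 2.
Only (target 1, guard 3) remains, with payoff -3.

-3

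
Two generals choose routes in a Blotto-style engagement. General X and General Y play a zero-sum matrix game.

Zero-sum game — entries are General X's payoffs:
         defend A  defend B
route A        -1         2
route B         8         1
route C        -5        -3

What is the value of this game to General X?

Row route C is strictly dominated by row route A, so General X never plays it.
The remaining 2×2 game on (route A, route B) × (defend A, defend B) has no saddle point. Let General X play route A with probability p; indifference gives −p + 8(1−p) = 2p + (1−p), so p = 7/10.
Similarly General Y's optimal q on defend A is 1/10, and the value is -1·(1/10) + (2)·(9/10) = 17/10.

17/10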